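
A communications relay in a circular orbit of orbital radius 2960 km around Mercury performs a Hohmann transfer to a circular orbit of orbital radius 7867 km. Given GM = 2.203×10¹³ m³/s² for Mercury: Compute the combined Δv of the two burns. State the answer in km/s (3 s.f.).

Δv_total ≈ 0.997 km/s

r₁ = 2960 km = 2.960×10⁶ m.
r₂ = 7867 km = 7.867×10⁶ m.
Transfer ellipse a_t = (r₁ + r₂)/2 = 5.414×10⁶ m.
At r₁: circular v_c1 = √(μ/r₁) = 2728 m/s; transfer-periherm v_p = √[μ(2/r₁ − 1/a_t)] = 3289 m/s.
Δv₁ = v_p − v_c1 = 560.6 m/s.
At r₂: circular v_c2 = √(μ/r₂) = 1673 m/s; transfer-apoherm v_a = √[μ(2/r₂ − 1/a_t)] = 1237 m/s.
Δv₂ = v_c2 − v_a = 436.0 m/s.
Total Δv = Δv₁ + Δv₂ = 996.6 m/s = 0.9966 km/s.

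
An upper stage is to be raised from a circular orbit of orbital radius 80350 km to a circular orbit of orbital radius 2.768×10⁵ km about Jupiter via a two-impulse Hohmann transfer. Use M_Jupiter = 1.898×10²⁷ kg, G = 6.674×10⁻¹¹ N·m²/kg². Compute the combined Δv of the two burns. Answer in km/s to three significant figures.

μ = GM = 6.674×10⁻¹¹ × 1.898×10²⁷ = 1.267×10¹⁷ m³/s².
r₁ = 80350 km = 8.035×10⁷ m.
r₂ = 2.768×10⁵ km = 2.768×10⁸ m.
Transfer ellipse a_t = (r₁ + r₂)/2 = 1.786×10⁸ m.
At r₁: circular v_c1 = √(μ/r₁) = 39710 m/s; transfer-perijove v_p = √[μ(2/r₁ − 1/a_t)] = 49430 m/s.
Δv₁ = v_p − v_c1 = 9728 m/s.
At r₂: circular v_c2 = √(μ/r₂) = 21390 m/s; transfer-apojove v_a = √[μ(2/r₂ − 1/a_t)] = 14350 m/s.
Δv₂ = v_c2 − v_a = 7043 m/s.
Total Δv = Δv₁ + Δv₂ = 16770 m/s = 16.77 km/s.

Δv_total ≈ 16.8 km/s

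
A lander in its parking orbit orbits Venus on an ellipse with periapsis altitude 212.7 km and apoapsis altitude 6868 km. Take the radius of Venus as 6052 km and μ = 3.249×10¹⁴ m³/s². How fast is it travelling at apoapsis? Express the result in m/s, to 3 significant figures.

v ≈ 4050 m/s

r_p = 6052 + 212.7 = 6264.7 km = 6.2647×10⁶ m.
r_a = 6052 + 6868 = 12920 km = 1.2920×10⁷ m.
Semi-major axis a = (r_p + r_a)/2 = 9592.4 km = 9.592×10⁶ m.
Vis-viva: v² = μ(2/r − 1/a) = 3.249×10¹⁴ × (1.548×10⁻⁷ − 1.042×10⁻⁷) = 1.642×10⁷ m²/s².
v = 4053 m/s.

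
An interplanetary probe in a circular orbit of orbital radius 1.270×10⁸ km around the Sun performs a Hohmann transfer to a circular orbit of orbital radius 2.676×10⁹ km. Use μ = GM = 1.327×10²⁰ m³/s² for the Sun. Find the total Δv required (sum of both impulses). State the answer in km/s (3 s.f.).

r₁ = 1.270×10⁸ km = 1.270×10¹¹ m.
r₂ = 2.676×10⁹ km = 2.676×10¹² m.
Transfer ellipse a_t = (r₁ + r₂)/2 = 1.402×10¹² m.
At r₁: circular v_c1 = √(μ/r₁) = 32320 m/s; transfer-perihelion v_p = √[μ(2/r₁ − 1/a_t)] = 44670 m/s.
Δv₁ = v_p − v_c1 = 12340 m/s.
At r₂: circular v_c2 = √(μ/r₂) = 7042 m/s; transfer-aphelion v_a = √[μ(2/r₂ − 1/a_t)] = 2120 m/s.
Δv₂ = v_c2 − v_a = 4922 m/s.
Total Δv = Δv₁ + Δv₂ = 17260 m/s = 17.26 km/s.

Δv_total ≈ 17.3 km/s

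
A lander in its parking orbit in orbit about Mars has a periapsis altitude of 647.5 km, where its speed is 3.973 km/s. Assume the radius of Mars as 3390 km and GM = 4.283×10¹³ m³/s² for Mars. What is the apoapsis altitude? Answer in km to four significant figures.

apoapsis altitude ≈ 8344 km

r_p = 3390 + 647.5 = 4037.5 km = 4.038×10⁶ m.
Specific energy ε = v²/2 − μ/r = -2.716×10⁶ J/kg, so a = −μ/(2ε) = 7.886×10⁶ m.
The apsides satisfy r_p + r_a = 2a, so the apoapsis radius is 2a − r_p = 1.173×10⁷ m = 11734 km.
Apoapsis altitude = 11734 − 3390 = 8343.8 km.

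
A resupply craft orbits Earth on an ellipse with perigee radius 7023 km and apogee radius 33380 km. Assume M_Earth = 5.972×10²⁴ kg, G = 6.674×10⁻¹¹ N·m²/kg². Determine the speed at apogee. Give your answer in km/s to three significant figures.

μ = GM = 6.674×10⁻¹¹ × 5.972×10²⁴ = 3.986×10¹⁴ m³/s².
Semi-major axis a = (r_p + r_a)/2 = 20202 km = 2.020×10⁷ m.
Vis-viva: v² = μ(2/r − 1/a) = 3.986×10¹⁴ × (5.992×10⁻⁸ − 4.950×10⁻⁸) = 4.151×10⁶ m²/s².
v = 2037 m/s = 2.037 km/s.

v ≈ 2.04 km/s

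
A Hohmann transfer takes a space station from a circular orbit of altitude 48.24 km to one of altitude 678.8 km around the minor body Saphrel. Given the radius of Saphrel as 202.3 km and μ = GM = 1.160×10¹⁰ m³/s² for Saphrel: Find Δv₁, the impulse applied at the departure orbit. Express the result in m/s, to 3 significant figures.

Δv ≈ 53.3 m/s

r₁ = 202.3 + 48.24 = 250.54 km = 2.5054×10⁵ m.
r₂ = 202.3 + 678.8 = 881.10 km = 8.8110×10⁵ m.
Transfer ellipse a_t = (r₁ + r₂)/2 = 5.658×10⁵ m.
At r₁: circular v_c1 = √(μ/r₁) = 215.2 m/s; transfer-periapsis v_p = √[μ(2/r₁ − 1/a_t)] = 268.5 m/s.
Δv₁ = v_p − v_c1 = 53.34 m/s.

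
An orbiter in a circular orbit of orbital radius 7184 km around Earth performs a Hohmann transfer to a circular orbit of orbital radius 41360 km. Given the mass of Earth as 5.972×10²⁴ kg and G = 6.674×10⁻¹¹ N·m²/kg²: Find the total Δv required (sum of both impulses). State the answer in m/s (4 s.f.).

Δv_total ≈ 3690 m/s

μ = GM = 6.674×10⁻¹¹ × 5.972×10²⁴ = 3.986×10¹⁴ m³/s².
r₁ = 7184 km = 7.184×10⁶ m.
r₂ = 41360 km = 4.136×10⁷ m.
Transfer ellipse a_t = (r₁ + r₂)/2 = 2.427×10⁷ m.
At r₁: circular v_c1 = √(μ/r₁) = 7449 m/s; transfer-perigee v_p = √[μ(2/r₁ − 1/a_t)] = 9723 m/s.
Δv₁ = v_p − v_c1 = 2275 m/s.
At r₂: circular v_c2 = √(μ/r₂) = 3104 m/s; transfer-apogee v_a = √[μ(2/r₂ − 1/a_t)] = 1689 m/s.
Δv₂ = v_c2 − v_a = 1415 m/s.
Total Δv = Δv₁ + Δv₂ = 3690 m/s.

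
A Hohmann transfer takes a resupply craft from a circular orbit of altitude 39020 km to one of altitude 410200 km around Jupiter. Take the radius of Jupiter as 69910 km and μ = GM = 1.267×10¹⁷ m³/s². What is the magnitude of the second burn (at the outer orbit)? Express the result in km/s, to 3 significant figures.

r₁ = 69910 + 39020 = 108930 km = 1.0893×10⁸ m.
r₂ = 69910 + 410200 = 480110 km = 4.8011×10⁸ m.
Transfer ellipse a_t = (r₁ + r₂)/2 = 2.945×10⁸ m.
At r₁: circular v_c1 = √(μ/r₁) = 34100 m/s; transfer-perijove v_p = √[μ(2/r₁ − 1/a_t)] = 43540 m/s.
At r₂: circular v_c2 = √(μ/r₂) = 16240 m/s; transfer-apojove v_a = √[μ(2/r₂ − 1/a_t)] = 9879 m/s.
Δv₂ = v_c2 − v_a = 6365 m/s.
= 6.365 km/s.

Δv ≈ 6.37 km/s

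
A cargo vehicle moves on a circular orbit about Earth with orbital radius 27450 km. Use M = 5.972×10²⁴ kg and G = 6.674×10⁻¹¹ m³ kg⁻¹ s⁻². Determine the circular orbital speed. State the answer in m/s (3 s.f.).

v ≈ 3810 m/s

μ = GM = 6.674×10⁻¹¹ × 5.972×10²⁴ = 3.986×10¹⁴ m³/s².
r = 27450 km = 2.745×10⁷ m.
For a circular orbit v = √(μ/r) = √(3.986×10¹⁴ / 2.745×10⁷) = √(1.452×10⁷) = 3810 m/s.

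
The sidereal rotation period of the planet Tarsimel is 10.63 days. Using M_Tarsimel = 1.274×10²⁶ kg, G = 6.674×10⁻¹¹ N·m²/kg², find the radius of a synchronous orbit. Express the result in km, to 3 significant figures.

μ = GM = 6.674×10⁻¹¹ × 1.274×10²⁶ = 8.503×10¹⁵ m³/s².
T = 10.63 days = 9.184×10⁵ s.
A synchronous orbit has period T, so by Kepler's third law a = (μT²/4π²)^(1/3).
μT²/4π² = 8.503×10¹⁵ × (9.184×10⁵)² / 39.48 = 1.817×10²⁶ m³.
a = 5.664×10⁸ m = 5.6637×10⁵ km.

r_sync ≈ 5.66×10⁵ km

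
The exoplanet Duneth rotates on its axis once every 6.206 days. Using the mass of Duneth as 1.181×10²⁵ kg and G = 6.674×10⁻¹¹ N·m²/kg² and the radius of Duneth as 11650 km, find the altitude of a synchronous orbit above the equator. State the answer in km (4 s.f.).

μ = GM = 6.674×10⁻¹¹ × 1.181×10²⁵ = 7.882×10¹⁴ m³/s².
T = 6.206 days = 5.362×10⁵ s.
A synchronous orbit has period T, so by Kepler's third law a = (μT²/4π²)^(1/3).
μT²/4π² = 7.882×10¹⁴ × (5.362×10⁵)² / 39.48 = 5.740×10²⁴ m³.
a = 1.791×10⁸ m = 1.7905×10⁵ km.
Altitude h = a − R = 1.7905×10⁵ − 11650 = 1.6740×10⁵ km.

h_sync ≈ 1.674×10⁵ km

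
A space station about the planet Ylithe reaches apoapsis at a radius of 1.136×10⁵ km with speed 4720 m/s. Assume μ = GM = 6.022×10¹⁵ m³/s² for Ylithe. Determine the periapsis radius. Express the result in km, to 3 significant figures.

r_a = 1.136×10⁸ m.
Specific energy ε = v²/2 − μ/r = -4.187×10⁷ J/kg, so a = −μ/(2ε) = 7.191×10⁷ m.
The apsides satisfy r_p + r_a = 2a, so the periapsis radius is 2a − r_a = 3.022×10⁷ m = 30221 km.

periapsis radius ≈ 30200 km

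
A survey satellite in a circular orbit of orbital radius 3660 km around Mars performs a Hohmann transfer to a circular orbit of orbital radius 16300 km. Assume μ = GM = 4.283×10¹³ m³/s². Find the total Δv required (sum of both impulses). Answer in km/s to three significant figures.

Δv_total ≈ 1.59 km/s

r₁ = 3660 km = 3.660×10⁶ m.
r₂ = 16300 km = 1.630×10⁷ m.
Transfer ellipse a_t = (r₁ + r₂)/2 = 9.980×10⁶ m.
At r₁: circular v_c1 = √(μ/r₁) = 3421 m/s; transfer-periapsis v_p = √[μ(2/r₁ − 1/a_t)] = 4372 m/s.
Δv₁ = v_p − v_c1 = 951.0 m/s.
At r₂: circular v_c2 = √(μ/r₂) = 1621 m/s; transfer-apoapsis v_a = √[μ(2/r₂ − 1/a_t)] = 981.6 m/s.
Δv₂ = v_c2 − v_a = 639.3 m/s.
Total Δv = Δv₁ + Δv₂ = 1590 m/s = 1.590 km/s.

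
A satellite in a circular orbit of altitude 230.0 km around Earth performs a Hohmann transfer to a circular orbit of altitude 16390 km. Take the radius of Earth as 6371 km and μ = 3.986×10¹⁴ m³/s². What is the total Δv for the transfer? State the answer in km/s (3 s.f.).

Δv_total ≈ 3.28 km/s

r₁ = 6371 + 230.0 = 6601.0 km = 6.6010×10⁶ m.
r₂ = 6371 + 16390 = 22761 km = 2.2761×10⁷ m.
Transfer ellipse a_t = (r₁ + r₂)/2 = 1.468×10⁷ m.
At r₁: circular v_c1 = √(μ/r₁) = 7771 m/s; transfer-perigee v_p = √[μ(2/r₁ − 1/a_t)] = 9676 m/s.
Δv₁ = v_p − v_c1 = 1905 m/s.
At r₂: circular v_c2 = √(μ/r₂) = 4185 m/s; transfer-apogee v_a = √[μ(2/r₂ − 1/a_t)] = 2806 m/s.
Δv₂ = v_c2 − v_a = 1379 m/s.
Total Δv = Δv₁ + Δv₂ = 3284 m/s = 3.284 km/s.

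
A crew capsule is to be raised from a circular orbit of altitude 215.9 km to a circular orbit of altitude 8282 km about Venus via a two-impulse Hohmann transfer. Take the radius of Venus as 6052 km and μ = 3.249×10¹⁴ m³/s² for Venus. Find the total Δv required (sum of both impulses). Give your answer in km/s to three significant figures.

r₁ = 6052 + 215.9 = 6267.9 km = 6.2679×10⁶ m.
r₂ = 6052 + 8282 = 14334 km = 1.4334×10⁷ m.
Transfer ellipse a_t = (r₁ + r₂)/2 = 1.030×10⁷ m.
At r₁: circular v_c1 = √(μ/r₁) = 7200 m/s; transfer-periapsis v_p = √[μ(2/r₁ − 1/a_t)] = 8493 m/s.
Δv₁ = v_p − v_c1 = 1293 m/s.
At r₂: circular v_c2 = √(μ/r₂) = 4761 m/s; transfer-apoapsis v_a = √[μ(2/r₂ − 1/a_t)] = 3714 m/s.
Δv₂ = v_c2 − v_a = 1047 m/s.
Total Δv = Δv₁ + Δv₂ = 2340 m/s = 2.340 km/s.

Δv_total ≈ 2.34 km/s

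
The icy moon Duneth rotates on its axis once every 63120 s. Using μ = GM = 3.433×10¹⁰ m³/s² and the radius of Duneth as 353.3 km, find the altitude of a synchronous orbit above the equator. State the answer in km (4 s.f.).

A synchronous orbit has period T, so by Kepler's third law a = (μT²/4π²)^(1/3).
μT²/4π² = 3.433×10¹⁰ × (6.312×10⁴)² / 39.48 = 3.465×10¹⁸ m³.
a = 1.513×10⁶ m = 1513.2 km.
Altitude h = a − R = 1513.2 − 353.3 = 1159.9 km.

h_sync ≈ 1160 km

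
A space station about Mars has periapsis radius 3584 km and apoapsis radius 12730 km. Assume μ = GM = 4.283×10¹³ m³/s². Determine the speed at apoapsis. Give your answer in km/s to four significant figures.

v ≈ 1.216 km/s

Semi-major axis a = (r_p + r_a)/2 = 8157.0 km = 8.157×10⁶ m.
Vis-viva: v² = μ(2/r − 1/a) = 4.283×10¹³ × (1.571×10⁻⁷ − 1.226×10⁻⁷) = 1.478×10⁶ m²/s².
v = 1216 m/s = 1.216 km/s.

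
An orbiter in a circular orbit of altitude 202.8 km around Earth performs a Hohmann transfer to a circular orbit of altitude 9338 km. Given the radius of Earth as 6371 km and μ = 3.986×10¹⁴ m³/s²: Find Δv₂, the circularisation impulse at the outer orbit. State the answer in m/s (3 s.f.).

Δv ≈ 1170 m/s

r₁ = 6371 + 202.8 = 6573.8 km = 6.5738×10⁶ m.
r₂ = 6371 + 9338 = 15709 km = 1.5709×10⁷ m.
Transfer ellipse a_t = (r₁ + r₂)/2 = 1.114×10⁷ m.
At r₁: circular v_c1 = √(μ/r₁) = 7787 m/s; transfer-perigee v_p = √[μ(2/r₁ − 1/a_t)] = 9246 m/s.
At r₂: circular v_c2 = √(μ/r₂) = 5037 m/s; transfer-apogee v_a = √[μ(2/r₂ − 1/a_t)] = 3869 m/s.
Δv₂ = v_c2 − v_a = 1168 m/s.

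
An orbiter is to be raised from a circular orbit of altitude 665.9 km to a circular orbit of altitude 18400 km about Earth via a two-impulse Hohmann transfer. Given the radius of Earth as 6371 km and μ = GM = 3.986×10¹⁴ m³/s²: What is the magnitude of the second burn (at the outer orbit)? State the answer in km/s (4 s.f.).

Δv ≈ 1.343 km/s

r₁ = 6371 + 665.9 = 7036.9 km = 7.0369×10⁶ m.
r₂ = 6371 + 18400 = 24771 km = 2.4771×10⁷ m.
Transfer ellipse a_t = (r₁ + r₂)/2 = 1.590×10⁷ m.
At r₁: circular v_c1 = √(μ/r₁) = 7526 m/s; transfer-perigee v_p = √[μ(2/r₁ − 1/a_t)] = 9393 m/s.
At r₂: circular v_c2 = √(μ/r₂) = 4011 m/s; transfer-apogee v_a = √[μ(2/r₂ − 1/a_t)] = 2668 m/s.
Δv₂ = v_c2 − v_a = 1343 m/s.
= 1.343 km/s.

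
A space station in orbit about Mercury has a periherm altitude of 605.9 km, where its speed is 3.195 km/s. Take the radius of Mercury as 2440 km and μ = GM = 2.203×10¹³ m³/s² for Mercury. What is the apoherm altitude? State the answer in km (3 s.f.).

apoherm altitude ≈ 4860 km

r_p = 2440 + 605.9 = 3045.9 km = 3.046×10⁶ m.
Specific energy ε = v²/2 − μ/r = -2.129×10⁶ J/kg, so a = −μ/(2ε) = 5.175×10⁶ m.
The apsides satisfy r_p + r_a = 2a, so the apoherm radius is 2a − r_p = 7.303×10⁶ m = 7303.3 km.
Apoherm altitude = 7303.3 − 2440 = 4863.3 km.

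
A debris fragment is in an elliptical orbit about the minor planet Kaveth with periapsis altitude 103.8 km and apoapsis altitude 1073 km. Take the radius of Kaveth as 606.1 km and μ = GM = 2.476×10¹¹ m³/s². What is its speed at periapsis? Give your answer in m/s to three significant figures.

v ≈ 700 m/s

r_p = 606.1 + 103.8 = 709.90 km = 7.0990×10⁵ m.
r_a = 606.1 + 1073 = 1679.1 km = 1.6791×10⁶ m.
Semi-major axis a = (r_p + r_a)/2 = 1194.5 km = 1.194×10⁶ m.
Vis-viva: v² = μ(2/r − 1/a) = 2.476×10¹¹ × (2.817×10⁻⁶ − 8.372×10⁻⁷) = 4.903×10⁵ m²/s².
v = 700.2 m/s.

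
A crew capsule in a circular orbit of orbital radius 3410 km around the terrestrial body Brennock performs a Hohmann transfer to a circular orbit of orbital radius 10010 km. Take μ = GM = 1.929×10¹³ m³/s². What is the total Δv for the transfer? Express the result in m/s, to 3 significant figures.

Δv_total ≈ 925 m/s

r₁ = 3410 km = 3.410×10⁶ m.
r₂ = 10010 km = 1.001×10⁷ m.
Transfer ellipse a_t = (r₁ + r₂)/2 = 6.710×10⁶ m.
At r₁: circular v_c1 = √(μ/r₁) = 2378 m/s; transfer-periapsis v_p = √[μ(2/r₁ − 1/a_t)] = 2905 m/s.
Δv₁ = v_p − v_c1 = 526.6 m/s.
At r₂: circular v_c2 = √(μ/r₂) = 1388 m/s; transfer-apoapsis v_a = √[μ(2/r₂ − 1/a_t)] = 989.6 m/s.
Δv₂ = v_c2 − v_a = 398.6 m/s.
Total Δv = Δv₁ + Δv₂ = 925.1 m/s.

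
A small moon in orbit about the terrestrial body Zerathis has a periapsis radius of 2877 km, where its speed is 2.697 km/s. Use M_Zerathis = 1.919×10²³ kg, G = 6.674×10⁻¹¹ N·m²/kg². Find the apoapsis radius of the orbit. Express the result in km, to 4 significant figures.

μ = GM = 6.674×10⁻¹¹ × 1.919×10²³ = 1.281×10¹³ m³/s².
r_p = 2.877×10⁶ m.
Specific energy ε = v²/2 − μ/r = -8.147×10⁵ J/kg, so a = −μ/(2ε) = 7.860×10⁶ m.
The apsides satisfy r_p + r_a = 2a, so the apoapsis radius is 2a − r_p = 1.284×10⁷ m = 12842 km.

apoapsis radius ≈ 12840 km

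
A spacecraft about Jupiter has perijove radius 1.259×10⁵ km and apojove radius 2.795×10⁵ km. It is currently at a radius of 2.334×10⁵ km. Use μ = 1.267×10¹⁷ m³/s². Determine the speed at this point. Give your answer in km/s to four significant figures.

Semi-major axis a = (r_p + r_a)/2 = 2.0270×10⁵ km = 2.027×10⁸ m.
Vis-viva: v² = μ(2/r − 1/a) = 1.267×10¹⁷ × (8.569×10⁻⁹ − 4.933×10⁻⁹) = 4.606×10⁸ m²/s².
v = 21460 m/s = 21.46 km/s.

v ≈ 21.46 km/s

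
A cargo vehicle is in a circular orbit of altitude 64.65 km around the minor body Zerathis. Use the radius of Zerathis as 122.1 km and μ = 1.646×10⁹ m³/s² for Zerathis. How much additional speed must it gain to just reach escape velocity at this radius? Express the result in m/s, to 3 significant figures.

r = 122.1 + 64.65 = 186.75 km = 1.8675×10⁵ m.
Circular speed v_c = √(μ/r) = 93.88 m/s.
Escape speed v_esc = √(2μ/r) = √2 × v_c = 132.8 m/s.
Δv = v_esc − v_c = 38.89 m/s.

Δv ≈ 38.9 m/s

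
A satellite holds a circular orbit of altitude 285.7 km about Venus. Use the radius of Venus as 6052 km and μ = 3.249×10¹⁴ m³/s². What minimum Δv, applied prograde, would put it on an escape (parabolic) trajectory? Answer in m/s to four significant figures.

Δv ≈ 2966 m/s

r = 6052 + 285.7 = 6337.7 km = 6.3377×10⁶ m.
Circular speed v_c = √(μ/r) = 7160 m/s.
Escape speed v_esc = √(2μ/r) = √2 × v_c = 10130 m/s.
Δv = v_esc − v_c = 2966 m/s.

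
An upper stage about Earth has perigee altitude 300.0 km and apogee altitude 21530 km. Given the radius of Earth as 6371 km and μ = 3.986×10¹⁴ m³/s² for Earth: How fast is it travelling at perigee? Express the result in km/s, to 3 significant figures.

v ≈ 9.82 km/s

r_p = 6371 + 300.0 = 6671.0 km = 6.6710×10⁶ m.
r_a = 6371 + 21530 = 27901 km = 2.7901×10⁷ m.
Semi-major axis a = (r_p + r_a)/2 = 17286 km = 1.729×10⁷ m.
Vis-viva: v² = μ(2/r − 1/a) = 3.986×10¹⁴ × (2.998×10⁻⁷ − 5.785×10⁻⁸) = 9.644×10⁷ m²/s².
v = 9821 m/s = 9.821 km/s.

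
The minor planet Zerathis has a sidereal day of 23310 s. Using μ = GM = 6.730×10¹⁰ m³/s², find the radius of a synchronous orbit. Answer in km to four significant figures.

A synchronous orbit has period T, so by Kepler's third law a = (μT²/4π²)^(1/3).
μT²/4π² = 6.730×10¹⁰ × (2.331×10⁴)² / 39.48 = 9.263×10¹⁷ m³.
a = 9.748×10⁵ m = 974.79 km.

r_sync ≈ 974.8 km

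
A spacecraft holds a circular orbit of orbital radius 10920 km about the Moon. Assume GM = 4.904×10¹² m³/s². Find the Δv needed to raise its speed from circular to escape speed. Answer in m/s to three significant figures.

r = 10920 km = 1.092×10⁷ m.
Circular speed v_c = √(μ/r) = 670.1 m/s.
Escape speed v_esc = √(2μ/r) = √2 × v_c = 947.7 m/s.
Δv = v_esc − v_c = 277.6 m/s.

Δv ≈ 278 m/s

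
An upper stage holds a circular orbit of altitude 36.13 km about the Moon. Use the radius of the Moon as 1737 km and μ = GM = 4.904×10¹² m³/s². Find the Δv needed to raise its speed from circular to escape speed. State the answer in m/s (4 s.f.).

r = 1737 + 36.13 = 1773.1 km = 1.7731×10⁶ m.
Circular speed v_c = √(μ/r) = 1663 m/s.
Escape speed v_esc = √(2μ/r) = √2 × v_c = 2352 m/s.
Δv = v_esc − v_c = 688.9 m/s.

Δv ≈ 688.9 m/s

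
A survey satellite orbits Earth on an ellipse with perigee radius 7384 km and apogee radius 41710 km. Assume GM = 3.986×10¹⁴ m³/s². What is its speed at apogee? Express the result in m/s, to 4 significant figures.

v ≈ 1695 m/s

Semi-major axis a = (r_p + r_a)/2 = 24547 km = 2.455×10⁷ m.
Vis-viva: v² = μ(2/r − 1/a) = 3.986×10¹⁴ × (4.795×10⁻⁸ − 4.074×10⁻⁸) = 2.875×10⁶ m²/s².
v = 1695 m/s.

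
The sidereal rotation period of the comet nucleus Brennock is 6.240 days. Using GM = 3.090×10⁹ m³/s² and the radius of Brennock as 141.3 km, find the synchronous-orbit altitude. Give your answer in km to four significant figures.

T = 6.240 days = 5.391×10⁵ s.
A synchronous orbit has period T, so by Kepler's third law a = (μT²/4π²)^(1/3).
μT²/4π² = 3.090×10⁹ × (5.391×10⁵)² / 39.48 = 2.275×10¹⁹ m³.
a = 2.834×10⁶ m = 2833.6 km.
Altitude h = a − R = 2833.6 − 141.3 = 2692.3 km.

h_sync ≈ 2692 km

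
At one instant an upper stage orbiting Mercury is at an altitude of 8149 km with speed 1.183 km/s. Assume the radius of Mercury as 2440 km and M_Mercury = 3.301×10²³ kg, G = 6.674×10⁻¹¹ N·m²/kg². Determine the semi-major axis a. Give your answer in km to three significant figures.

μ = GM = 6.674×10⁻¹¹ × 3.301×10²³ = 2.203×10¹³ m³/s².
r = 2440 + 8149 = 10589 km = 1.059×10⁷ m.
Vis-viva rearranged: 1/a = 2/r − v²/μ = 1.889×10⁻⁷ − 6.352×10⁻⁸ = 1.254×10⁻⁷ m⁻¹.
a = 7.978×10⁶ m = 7977.6 km.

a ≈ 7980 km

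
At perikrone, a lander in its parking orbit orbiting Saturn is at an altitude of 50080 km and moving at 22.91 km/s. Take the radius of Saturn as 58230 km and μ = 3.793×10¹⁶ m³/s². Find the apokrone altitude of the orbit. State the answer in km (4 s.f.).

r_p = 58230 + 50080 = 1.0831×10⁵ km = 1.083×10⁸ m.
Specific energy ε = v²/2 − μ/r = -8.776×10⁷ J/kg, so a = −μ/(2ε) = 2.161×10⁸ m.
The apsides satisfy r_p + r_a = 2a, so the apokrone radius is 2a − r_p = 3.239×10⁸ m = 3.2387×10⁵ km.
Apokrone altitude = 3.2387×10⁵ − 58230 = 2.6564×10⁵ km.

apokrone altitude ≈ 2.656×10⁵ km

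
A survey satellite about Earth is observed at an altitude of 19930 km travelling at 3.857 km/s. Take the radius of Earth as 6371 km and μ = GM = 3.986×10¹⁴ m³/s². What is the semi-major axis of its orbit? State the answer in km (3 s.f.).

r = 6371 + 19930 = 26301 km = 2.630×10⁷ m.
Specific orbital energy ε = v²/2 − μ/r = (3857)²/2 − 3.986×10¹⁴/2.630×10⁷ = -7.717×10⁶ J/kg.
Since ε = −μ/(2a), a = −μ/(2ε) = 2.583×10⁷ m = 25826 km.

a ≈ 25800 km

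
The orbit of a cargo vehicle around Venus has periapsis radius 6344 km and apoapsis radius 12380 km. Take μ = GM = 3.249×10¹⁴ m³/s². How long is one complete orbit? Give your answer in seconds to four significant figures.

Semi-major axis a = (r_p + r_a)/2 = (6344.0 + 12380)/2 = 9362.0 km = 9.362×10⁶ m.
By Kepler's third law T = 2π√(a³/μ) = 2π × 1.589×10³ = 9.985×10³ s.

T ≈ 9985 seconds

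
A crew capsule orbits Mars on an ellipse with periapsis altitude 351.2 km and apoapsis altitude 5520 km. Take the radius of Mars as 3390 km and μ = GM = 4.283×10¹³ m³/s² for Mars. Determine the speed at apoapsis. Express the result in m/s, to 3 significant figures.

v ≈ 1690 m/s

r_p = 3390 + 351.2 = 3741.2 km = 3.7412×10⁶ m.
r_a = 3390 + 5520 = 8910.0 km = 8.9100×10⁶ m.
Semi-major axis a = (r_p + r_a)/2 = 6325.6 km = 6.326×10⁶ m.
Vis-viva: v² = μ(2/r − 1/a) = 4.283×10¹³ × (2.245×10⁻⁷ − 1.581×10⁻⁷) = 2.843×10⁶ m²/s².
v = 1686 m/s.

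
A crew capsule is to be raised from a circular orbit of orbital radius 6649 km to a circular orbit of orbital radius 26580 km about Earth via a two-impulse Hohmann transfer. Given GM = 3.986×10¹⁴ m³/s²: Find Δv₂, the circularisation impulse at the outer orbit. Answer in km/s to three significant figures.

Δv ≈ 1.42 km/s

r₁ = 6649 km = 6.649×10⁶ m.
r₂ = 26580 km = 2.658×10⁷ m.
Transfer ellipse a_t = (r₁ + r₂)/2 = 1.661×10⁷ m.
At r₁: circular v_c1 = √(μ/r₁) = 7743 m/s; transfer-perigee v_p = √[μ(2/r₁ − 1/a_t)] = 9793 m/s.
At r₂: circular v_c2 = √(μ/r₂) = 3872 m/s; transfer-apogee v_a = √[μ(2/r₂ − 1/a_t)] = 2450 m/s.
Δv₂ = v_c2 − v_a = 1423 m/s.
= 1.423 km/s.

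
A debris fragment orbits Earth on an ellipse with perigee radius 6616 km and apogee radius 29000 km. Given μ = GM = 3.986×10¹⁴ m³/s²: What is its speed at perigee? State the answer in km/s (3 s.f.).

v ≈ 9.91 km/s

Semi-major axis a = (r_p + r_a)/2 = 17808 km = 1.781×10⁷ m.
Vis-viva: v² = μ(2/r − 1/a) = 3.986×10¹⁴ × (3.023×10⁻⁷ − 5.615×10⁻⁸) = 9.811×10⁷ m²/s².
v = 9905 m/s = 9.905 km/s.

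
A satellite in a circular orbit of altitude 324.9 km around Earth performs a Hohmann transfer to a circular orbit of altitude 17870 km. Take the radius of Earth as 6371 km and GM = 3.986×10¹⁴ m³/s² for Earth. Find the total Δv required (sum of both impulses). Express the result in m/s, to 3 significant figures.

Δv_total ≈ 3330 m/s

r₁ = 6371 + 324.9 = 6695.9 km = 6.6959×10⁶ m.
r₂ = 6371 + 17870 = 24241 km = 2.4241×10⁷ m.
Transfer ellipse a_t = (r₁ + r₂)/2 = 1.547×10⁷ m.
At r₁: circular v_c1 = √(μ/r₁) = 7716 m/s; transfer-perigee v_p = √[μ(2/r₁ − 1/a_t)] = 9659 m/s.
Δv₁ = v_p − v_c1 = 1943 m/s.
At r₂: circular v_c2 = √(μ/r₂) = 4055 m/s; transfer-apogee v_a = √[μ(2/r₂ − 1/a_t)] = 2668 m/s.
Δv₂ = v_c2 − v_a = 1387 m/s.
Total Δv = Δv₁ + Δv₂ = 3330 m/s.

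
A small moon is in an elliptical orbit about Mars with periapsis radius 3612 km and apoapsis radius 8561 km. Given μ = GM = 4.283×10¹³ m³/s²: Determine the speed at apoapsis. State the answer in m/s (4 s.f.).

Semi-major axis a = (r_p + r_a)/2 = 6086.5 km = 6.086×10⁶ m.
Vis-viva: v² = μ(2/r − 1/a) = 4.283×10¹³ × (2.336×10⁻⁷ − 1.643×10⁻⁷) = 2.969×10⁶ m²/s².
v = 1723 m/s.

v ≈ 1723 m/s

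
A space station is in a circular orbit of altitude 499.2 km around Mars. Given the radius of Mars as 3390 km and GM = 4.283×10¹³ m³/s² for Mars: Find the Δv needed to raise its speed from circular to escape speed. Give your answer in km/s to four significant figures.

r = 3390 + 499.2 = 3889.2 km = 3.8892×10⁶ m.
Circular speed v_c = √(μ/r) = 3319 m/s.
Escape speed v_esc = √(2μ/r) = √2 × v_c = 4693 m/s.
Δv = v_esc − v_c = 1375 m/s = 1.375 km/s.

Δv ≈ 1.375 km/s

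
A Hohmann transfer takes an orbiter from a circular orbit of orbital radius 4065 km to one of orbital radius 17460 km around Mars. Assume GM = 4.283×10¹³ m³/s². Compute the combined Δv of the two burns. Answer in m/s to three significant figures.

Δv_total ≈ 1490 m/s

r₁ = 4065 km = 4.065×10⁶ m.
r₂ = 17460 km = 1.746×10⁷ m.
Transfer ellipse a_t = (r₁ + r₂)/2 = 1.076×10⁷ m.
At r₁: circular v_c1 = √(μ/r₁) = 3246 m/s; transfer-periapsis v_p = √[μ(2/r₁ − 1/a_t)] = 4134 m/s.
Δv₁ = v_p − v_c1 = 888.4 m/s.
At r₂: circular v_c2 = √(μ/r₂) = 1566 m/s; transfer-apoapsis v_a = √[μ(2/r₂ − 1/a_t)] = 962.6 m/s.
Δv₂ = v_c2 − v_a = 603.7 m/s.
Total Δv = Δv₁ + Δv₂ = 1492 m/s.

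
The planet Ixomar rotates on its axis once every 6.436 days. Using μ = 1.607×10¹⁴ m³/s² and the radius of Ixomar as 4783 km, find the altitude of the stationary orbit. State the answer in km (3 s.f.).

T = 6.436 days = 5.561×10⁵ s.
A synchronous orbit has period T, so by Kepler's third law a = (μT²/4π²)^(1/3).
μT²/4π² = 1.607×10¹⁴ × (5.561×10⁵)² / 39.48 = 1.259×10²⁴ m³.
a = 1.080×10⁸ m = 1.0797×10⁵ km.
Altitude h = a − R = 1.0797×10⁵ − 4783 = 1.0319×10⁵ km.

h_sync ≈ 1.03×10⁵ km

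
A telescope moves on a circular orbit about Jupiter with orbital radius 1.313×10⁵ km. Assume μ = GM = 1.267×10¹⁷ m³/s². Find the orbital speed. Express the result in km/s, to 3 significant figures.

v ≈ 31.1 km/s

r = 1.313×10⁵ km = 1.313×10⁸ m.
For a circular orbit v = √(μ/r) = √(1.267×10¹⁷ / 1.313×10⁸) = √(9.650×10⁸) = 31060 m/s.
That is 31.06 km/s.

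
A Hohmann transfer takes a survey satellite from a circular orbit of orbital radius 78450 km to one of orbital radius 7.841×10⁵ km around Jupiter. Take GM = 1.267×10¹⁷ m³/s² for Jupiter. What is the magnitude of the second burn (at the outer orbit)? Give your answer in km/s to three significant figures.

r₁ = 78450 km = 7.845×10⁷ m.
r₂ = 7.841×10⁵ km = 7.841×10⁸ m.
Transfer ellipse a_t = (r₁ + r₂)/2 = 4.313×10⁸ m.
At r₁: circular v_c1 = √(μ/r₁) = 40190 m/s; transfer-perijove v_p = √[μ(2/r₁ − 1/a_t)] = 54190 m/s.
At r₂: circular v_c2 = √(μ/r₂) = 12710 m/s; transfer-apojove v_a = √[μ(2/r₂ − 1/a_t)] = 5422 m/s.
Δv₂ = v_c2 − v_a = 7290 m/s.
= 7.290 km/s.

Δv ≈ 7.29 km/s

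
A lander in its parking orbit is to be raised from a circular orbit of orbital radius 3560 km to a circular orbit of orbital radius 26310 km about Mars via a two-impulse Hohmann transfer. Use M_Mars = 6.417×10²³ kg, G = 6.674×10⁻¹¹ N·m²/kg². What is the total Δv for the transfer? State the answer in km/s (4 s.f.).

Δv_total ≈ 1.788 km/s

μ = GM = 6.674×10⁻¹¹ × 6.417×10²³ = 4.283×10¹³ m³/s².
r₁ = 3560 km = 3.560×10⁶ m.
r₂ = 26310 km = 2.631×10⁷ m.
Transfer ellipse a_t = (r₁ + r₂)/2 = 1.494×10⁷ m.
At r₁: circular v_c1 = √(μ/r₁) = 3468 m/s; transfer-periapsis v_p = √[μ(2/r₁ − 1/a_t)] = 4604 m/s.
Δv₁ = v_p − v_c1 = 1135 m/s.
At r₂: circular v_c2 = √(μ/r₂) = 1276 m/s; transfer-apoapsis v_a = √[μ(2/r₂ − 1/a_t)] = 622.9 m/s.
Δv₂ = v_c2 − v_a = 652.9 m/s.
Total Δv = Δv₁ + Δv₂ = 1788 m/s = 1.788 km/s.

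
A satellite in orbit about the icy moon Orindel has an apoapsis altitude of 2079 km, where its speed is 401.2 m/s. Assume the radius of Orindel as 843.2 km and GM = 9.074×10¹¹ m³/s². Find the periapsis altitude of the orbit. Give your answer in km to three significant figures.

periapsis altitude ≈ 179 km

r_a = 843.2 + 2079 = 2922.2 km = 2.922×10⁶ m.
Specific energy ε = v²/2 − μ/r = -2.300×10⁵ J/kg, so a = −μ/(2ε) = 1.972×10⁶ m.
The apsides satisfy r_p + r_a = 2a, so the periapsis radius is 2a − r_a = 1.022×10⁶ m = 1022.4 km.
Periapsis altitude = 1022.4 − 843.2 = 179.15 km.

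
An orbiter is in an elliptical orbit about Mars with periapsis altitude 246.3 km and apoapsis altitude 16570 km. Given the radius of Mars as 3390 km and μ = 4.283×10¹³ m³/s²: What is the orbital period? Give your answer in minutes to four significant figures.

r_p = 3390 + 246.3 = 3636.3 km = 3.6363×10⁶ m.
r_a = 3390 + 16570 = 19960 km = 1.9960×10⁷ m.
Semi-major axis a = (r_p + r_a)/2 = (3636.3 + 19960)/2 = 11798 km = 1.180×10⁷ m.
By Kepler's third law T = 2π√(a³/μ) = 2π × 6.192×10³ = 3.891×10⁴ s.
= 648.4 minutes.

T ≈ 648.4 minutes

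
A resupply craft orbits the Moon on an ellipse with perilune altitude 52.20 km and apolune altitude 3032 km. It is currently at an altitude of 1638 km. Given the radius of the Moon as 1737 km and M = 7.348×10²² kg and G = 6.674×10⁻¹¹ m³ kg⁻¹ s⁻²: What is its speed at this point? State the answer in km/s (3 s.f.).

v ≈ 1.19 km/s

μ = GM = 6.674×10⁻¹¹ × 7.348×10²² = 4.904×10¹² m³/s².
r_p = 1737 + 52.20 = 1789.2 km = 1.7892×10⁶ m.
r_a = 1737 + 3032 = 4769.0 km = 4.7690×10⁶ m.
r = 1737 + 1638 = 3375.0 km = 3.375×10⁶ m.
Semi-major axis a = (r_p + r_a)/2 = 3279.1 km = 3.279×10⁶ m.
Vis-viva: v² = μ(2/r − 1/a) = 4.904×10¹² × (5.926×10⁻⁷ − 3.050×10⁻⁷) = 1.411×10⁶ m²/s².
v = 1188 m/s = 1.188 km/s.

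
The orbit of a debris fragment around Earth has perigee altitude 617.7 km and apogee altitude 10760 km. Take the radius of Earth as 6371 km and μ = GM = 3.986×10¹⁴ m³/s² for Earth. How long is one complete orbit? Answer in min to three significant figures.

r_p = 6371 + 617.7 = 6988.7 km = 6.9887×10⁶ m.
r_a = 6371 + 10760 = 17131 km = 1.7131×10⁷ m.
Semi-major axis a = (r_p + r_a)/2 = (6988.7 + 17131)/2 = 12060 km = 1.206×10⁷ m.
By Kepler's third law T = 2π√(a³/μ) = 2π × 2.098×10³ = 1.318×10⁴ s.
= 219.7 min.

T ≈ 220 min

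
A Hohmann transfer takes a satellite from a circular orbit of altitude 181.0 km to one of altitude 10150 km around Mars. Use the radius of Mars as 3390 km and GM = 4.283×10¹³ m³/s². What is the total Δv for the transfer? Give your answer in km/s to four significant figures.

r₁ = 3390 + 181.0 = 3571.0 km = 3.5710×10⁶ m.
r₂ = 3390 + 10150 = 13540 km = 1.3540×10⁷ m.
Transfer ellipse a_t = (r₁ + r₂)/2 = 8.556×10⁶ m.
At r₁: circular v_c1 = √(μ/r₁) = 3463 m/s; transfer-periapsis v_p = √[μ(2/r₁ − 1/a_t)] = 4357 m/s.
Δv₁ = v_p − v_c1 = 893.6 m/s.
At r₂: circular v_c2 = √(μ/r₂) = 1779 m/s; transfer-apoapsis v_a = √[μ(2/r₂ − 1/a_t)] = 1149 m/s.
Δv₂ = v_c2 − v_a = 629.5 m/s.
Total Δv = Δv₁ + Δv₂ = 1523 m/s = 1.523 km/s.

Δv_total ≈ 1.523 km/s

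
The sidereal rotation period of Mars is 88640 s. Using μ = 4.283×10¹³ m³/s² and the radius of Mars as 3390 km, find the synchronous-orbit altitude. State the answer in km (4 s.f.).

A synchronous orbit has period T, so by Kepler's third law a = (μT²/4π²)^(1/3).
μT²/4π² = 4.283×10¹³ × (8.864×10⁴)² / 39.48 = 8.524×10²¹ m³.
a = 2.043×10⁷ m = 20428 km.
Altitude h = a − R = 20428 − 3390 = 17038 km.

h_sync ≈ 17040 km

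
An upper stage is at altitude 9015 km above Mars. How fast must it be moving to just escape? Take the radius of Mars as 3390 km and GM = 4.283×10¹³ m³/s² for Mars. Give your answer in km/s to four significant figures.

r = 3390 + 9015 = 12405 km = 1.2405×10⁷ m.
Escape speed v_esc = √(2μ/r) = √(2 × 4.283×10¹³ / 1.240×10⁷) = √(6.905×10⁶) = 2628 m/s.
= 2.628 km/s.

v_esc ≈ 2.628 km/s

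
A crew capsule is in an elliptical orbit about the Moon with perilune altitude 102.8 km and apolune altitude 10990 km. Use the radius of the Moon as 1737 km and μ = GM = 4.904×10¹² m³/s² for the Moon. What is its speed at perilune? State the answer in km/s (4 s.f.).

r_p = 1737 + 102.8 = 1839.8 km = 1.8398×10⁶ m.
r_a = 1737 + 10990 = 12727 km = 1.2727×10⁷ m.
Semi-major axis a = (r_p + r_a)/2 = 7283.4 km = 7.283×10⁶ m.
Vis-viva: v² = μ(2/r − 1/a) = 4.904×10¹² × (1.087×10⁻⁶ − 1.373×10⁻⁷) = 4.658×10⁶ m²/s².
v = 2158 m/s = 2.158 km/s.

v ≈ 2.158 km/s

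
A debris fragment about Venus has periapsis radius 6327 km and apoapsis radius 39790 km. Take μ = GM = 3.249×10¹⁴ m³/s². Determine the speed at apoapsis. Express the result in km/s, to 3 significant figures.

Semi-major axis a = (r_p + r_a)/2 = 23058 km = 2.306×10⁷ m.
Vis-viva: v² = μ(2/r − 1/a) = 3.249×10¹⁴ × (5.026×10⁻⁸ − 4.337×10⁻⁸) = 2.240×10⁶ m²/s².
v = 1497 m/s = 1.497 km/s.

v ≈ 1.50 km/s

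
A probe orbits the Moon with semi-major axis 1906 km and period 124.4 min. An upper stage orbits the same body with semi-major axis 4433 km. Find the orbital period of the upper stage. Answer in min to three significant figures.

Kepler's third law: T² ∝ a³, so T₂ = T₁ (a₂/a₁)^(3/2).
a₂/a₁ = 2.326, (a₂/a₁)^(3/2) = 3.547.
T₂ = 124.4 × 3.547 = 441.2 min.

T₂ ≈ 441 min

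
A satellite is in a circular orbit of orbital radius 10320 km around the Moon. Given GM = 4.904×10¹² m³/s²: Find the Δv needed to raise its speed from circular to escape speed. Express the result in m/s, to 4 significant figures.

r = 10320 km = 1.032×10⁷ m.
Circular speed v_c = √(μ/r) = 689.3 m/s.
Escape speed v_esc = √(2μ/r) = √2 × v_c = 974.9 m/s.
Δv = v_esc − v_c = 285.5 m/s.

Δv ≈ 285.5 m/s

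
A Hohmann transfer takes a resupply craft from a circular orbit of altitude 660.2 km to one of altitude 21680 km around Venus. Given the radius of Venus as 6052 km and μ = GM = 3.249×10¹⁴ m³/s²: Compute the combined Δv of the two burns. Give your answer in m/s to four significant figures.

r₁ = 6052 + 660.2 = 6712.2 km = 6.7122×10⁶ m.
r₂ = 6052 + 21680 = 27732 km = 2.7732×10⁷ m.
Transfer ellipse a_t = (r₁ + r₂)/2 = 1.722×10⁷ m.
At r₁: circular v_c1 = √(μ/r₁) = 6957 m/s; transfer-periapsis v_p = √[μ(2/r₁ − 1/a_t)] = 8829 m/s.
Δv₁ = v_p − v_c1 = 1871 m/s.
At r₂: circular v_c2 = √(μ/r₂) = 3423 m/s; transfer-apoapsis v_a = √[μ(2/r₂ − 1/a_t)] = 2137 m/s.
Δv₂ = v_c2 − v_a = 1286 m/s.
Total Δv = Δv₁ + Δv₂ = 3157 m/s.

Δv_total ≈ 3157 m/s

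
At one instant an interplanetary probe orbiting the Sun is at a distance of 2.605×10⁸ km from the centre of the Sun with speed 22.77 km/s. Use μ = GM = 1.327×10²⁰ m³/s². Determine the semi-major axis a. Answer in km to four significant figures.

r = 2.605×10¹¹ m.
Specific orbital energy ε = v²/2 − μ/r = (22770)²/2 − 1.327×10²⁰/2.605×10¹¹ = -2.502×10⁸ J/kg.
Since ε = −μ/(2a), a = −μ/(2ε) = 2.652×10¹¹ m = 2.6522×10⁸ km.

a ≈ 2.652×10⁸ km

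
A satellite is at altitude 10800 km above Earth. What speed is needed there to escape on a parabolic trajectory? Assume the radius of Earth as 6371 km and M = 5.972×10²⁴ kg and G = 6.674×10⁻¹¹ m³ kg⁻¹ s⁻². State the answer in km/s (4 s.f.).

v_esc ≈ 6.813 km/s

μ = GM = 6.674×10⁻¹¹ × 5.972×10²⁴ = 3.986×10¹⁴ m³/s².
r = 6371 + 10800 = 17171 km = 1.7171×10⁷ m.
Escape speed v_esc = √(2μ/r) = √(2 × 3.986×10¹⁴ / 1.717×10⁷) = √(4.642×10⁷) = 6813 m/s.
= 6.813 km/s.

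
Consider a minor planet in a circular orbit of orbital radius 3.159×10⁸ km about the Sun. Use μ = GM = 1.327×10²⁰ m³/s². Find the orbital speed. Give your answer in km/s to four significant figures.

v ≈ 20.50 km/s

r = 3.159×10⁸ km = 3.159×10¹¹ m.
For a circular orbit v = √(μ/r) = √(1.327×10²⁰ / 3.159×10¹¹) = √(4.201×10⁸) = 20500 m/s.
That is 20.50 km/s.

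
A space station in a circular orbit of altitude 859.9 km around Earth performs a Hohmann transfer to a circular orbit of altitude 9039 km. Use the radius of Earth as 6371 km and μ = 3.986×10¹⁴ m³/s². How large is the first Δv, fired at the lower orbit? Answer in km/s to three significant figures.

r₁ = 6371 + 859.9 = 7230.9 km = 7.2309×10⁶ m.
r₂ = 6371 + 9039 = 15410 km = 1.5410×10⁷ m.
Transfer ellipse a_t = (r₁ + r₂)/2 = 1.132×10⁷ m.
At r₁: circular v_c1 = √(μ/r₁) = 7425 m/s; transfer-perigee v_p = √[μ(2/r₁ − 1/a_t)] = 8662 m/s.
Δv₁ = v_p − v_c1 = 1238 m/s.
= 1.238 km/s.

Δv ≈ 1.24 km/s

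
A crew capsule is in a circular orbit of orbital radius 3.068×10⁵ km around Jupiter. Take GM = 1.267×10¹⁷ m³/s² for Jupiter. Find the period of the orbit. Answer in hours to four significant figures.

T ≈ 26.35 hours

r = 3.068×10⁵ km = 3.068×10⁸ m.
Kepler's third law: T = 2π√(r³/μ) = 2π√((3.068×10⁸)³ / 1.267×10¹⁷).
r³/μ = 2.279×10⁸ s², so T = 2π × 1.510×10⁴ = 9.486×10⁴ s.
Converting: 9.486×10⁴ s ÷ 3600 = 26.35 hours.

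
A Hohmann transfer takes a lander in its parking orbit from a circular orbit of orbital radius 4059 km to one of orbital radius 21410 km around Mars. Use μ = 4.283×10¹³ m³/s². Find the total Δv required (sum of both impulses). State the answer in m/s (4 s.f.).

r₁ = 4059 km = 4.059×10⁶ m.
r₂ = 21410 km = 2.141×10⁷ m.
Transfer ellipse a_t = (r₁ + r₂)/2 = 1.273×10⁷ m.
At r₁: circular v_c1 = √(μ/r₁) = 3248 m/s; transfer-periapsis v_p = √[μ(2/r₁ − 1/a_t)] = 4212 m/s.
Δv₁ = v_p − v_c1 = 963.6 m/s.
At r₂: circular v_c2 = √(μ/r₂) = 1414 m/s; transfer-apoapsis v_a = √[μ(2/r₂ − 1/a_t)] = 798.5 m/s.
Δv₂ = v_c2 − v_a = 615.9 m/s.
Total Δv = Δv₁ + Δv₂ = 1579 m/s.

Δv_total ≈ 1579 m/s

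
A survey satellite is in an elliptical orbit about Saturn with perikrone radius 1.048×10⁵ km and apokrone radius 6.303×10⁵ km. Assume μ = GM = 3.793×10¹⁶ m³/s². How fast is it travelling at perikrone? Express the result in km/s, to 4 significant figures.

Semi-major axis a = (r_p + r_a)/2 = 3.6755×10⁵ km = 3.676×10⁸ m.
Vis-viva: v² = μ(2/r − 1/a) = 3.793×10¹⁶ × (1.908×10⁻⁸ − 2.721×10⁻⁹) = 6.207×10⁸ m²/s².
v = 24910 m/s = 24.91 km/s.

v ≈ 24.91 km/s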